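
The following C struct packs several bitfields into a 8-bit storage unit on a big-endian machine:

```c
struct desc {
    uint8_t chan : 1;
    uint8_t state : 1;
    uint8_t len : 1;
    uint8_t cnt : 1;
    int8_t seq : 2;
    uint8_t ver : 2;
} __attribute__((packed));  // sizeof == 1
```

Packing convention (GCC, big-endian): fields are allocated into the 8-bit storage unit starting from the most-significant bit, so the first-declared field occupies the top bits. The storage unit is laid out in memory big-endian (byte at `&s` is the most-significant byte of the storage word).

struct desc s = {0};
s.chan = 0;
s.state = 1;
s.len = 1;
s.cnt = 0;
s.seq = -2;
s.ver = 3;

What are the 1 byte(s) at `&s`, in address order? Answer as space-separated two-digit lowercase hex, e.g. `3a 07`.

chan:1 = 0 → 0x0 << 7 → word 0x00
state:1 = 1 → 0x1 << 6 → word 0x40
len:1 = 1 → 0x1 << 5 → word 0x60
cnt:1 = 0 → 0x0 << 4 → word 0x60
seq:2 = -2 → 0x2 << 2 → word 0x68
ver:2 = 3 → 0x3 << 0 → word 0x6b
word = 0x6b → big-endian bytes:
  [0]=0x6b

6b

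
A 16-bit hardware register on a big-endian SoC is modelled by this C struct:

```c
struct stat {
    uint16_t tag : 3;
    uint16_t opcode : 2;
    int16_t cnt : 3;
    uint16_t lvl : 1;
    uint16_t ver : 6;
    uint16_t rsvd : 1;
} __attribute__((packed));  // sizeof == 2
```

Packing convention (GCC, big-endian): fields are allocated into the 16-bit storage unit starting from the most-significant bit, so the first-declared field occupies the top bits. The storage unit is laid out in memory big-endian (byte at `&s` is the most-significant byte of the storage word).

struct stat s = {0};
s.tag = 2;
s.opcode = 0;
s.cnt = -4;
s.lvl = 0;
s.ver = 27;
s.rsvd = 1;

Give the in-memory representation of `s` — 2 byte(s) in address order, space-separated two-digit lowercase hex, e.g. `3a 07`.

44 37

tag:3 = 2 → 0x2 << 13 → word 0x4000
opcode:2 = 0 → 0x0 << 11 → word 0x4000
cnt:3 = -4 → 0x4 << 8 → word 0x4400
lvl:1 = 0 → 0x0 << 7 → word 0x4400
ver:6 = 27 → 0x1b << 1 → word 0x4436
rsvd:1 = 1 → 0x1 << 0 → word 0x4437
word = 0x4437 → big-endian bytes:
  [0]=0x44  [1]=0x37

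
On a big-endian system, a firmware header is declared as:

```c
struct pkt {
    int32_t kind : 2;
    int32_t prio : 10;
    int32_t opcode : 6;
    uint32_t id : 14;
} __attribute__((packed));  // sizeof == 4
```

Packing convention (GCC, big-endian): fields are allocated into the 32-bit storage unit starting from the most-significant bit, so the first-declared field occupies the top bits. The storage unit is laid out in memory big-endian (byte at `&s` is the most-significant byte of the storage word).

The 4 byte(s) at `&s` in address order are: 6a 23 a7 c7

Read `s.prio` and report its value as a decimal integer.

[0]=0x6a [1]=0x23 [2]=0xa7 [3]=0xc7 (big-endian) → word 0x6a23a7c7
kind:2 @ bit 30 → (0x6a23a7c7>>30)&0x3 = 0x1
prio:10 @ bit 20 → (0x6a23a7c7>>20)&0x3ff = 0x2a2  ←
opcode:6 @ bit 14 → (0x6a23a7c7>>14)&0x3f = 0xe
id:14 @ bit 0 → (0x6a23a7c7>>0)&0x3fff = 0x27c7
prio signed 10b, MSB=1: 674 - 1024 = -350

-350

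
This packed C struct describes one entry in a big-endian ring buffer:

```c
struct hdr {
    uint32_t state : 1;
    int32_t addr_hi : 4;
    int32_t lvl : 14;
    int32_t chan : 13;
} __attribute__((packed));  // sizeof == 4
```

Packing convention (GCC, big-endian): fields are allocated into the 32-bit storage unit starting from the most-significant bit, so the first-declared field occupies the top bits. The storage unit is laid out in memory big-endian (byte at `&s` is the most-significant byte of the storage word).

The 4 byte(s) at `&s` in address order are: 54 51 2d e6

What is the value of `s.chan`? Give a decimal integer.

3558

[0]=0x54 [1]=0x51 [2]=0x2d [3]=0xe6 (big-endian) → word 0x54512de6
state:1 @ bit 31 → (0x54512de6>>31)&0x1 = 0x0
addr_hi:4 @ bit 27 → (0x54512de6>>27)&0xf = 0xa
lvl:14 @ bit 13 → (0x54512de6>>13)&0x3fff = 0x2289
chan:13 @ bit 0 → (0x54512de6>>0)&0x1fff = 0xde6  ←
chan signed 13b, MSB=0: value = 3558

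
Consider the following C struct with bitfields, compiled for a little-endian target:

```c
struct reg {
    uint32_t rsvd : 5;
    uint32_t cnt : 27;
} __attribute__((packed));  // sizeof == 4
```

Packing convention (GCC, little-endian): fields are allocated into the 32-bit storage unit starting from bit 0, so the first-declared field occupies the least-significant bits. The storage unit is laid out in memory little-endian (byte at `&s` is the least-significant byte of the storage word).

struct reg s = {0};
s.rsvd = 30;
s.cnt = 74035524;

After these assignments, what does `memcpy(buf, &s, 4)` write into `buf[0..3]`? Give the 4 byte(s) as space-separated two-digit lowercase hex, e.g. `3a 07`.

9e 28 36 8d

rsvd:5 = 30 → 0x1e << 0 → word 0x0000001e
cnt:27 = 74035524 → 0x469b144 << 5 → word 0x8d36289e
word = 0x8d36289e → little-endian bytes:
  [0]=0x9e  [1]=0x28  [2]=0x36  [3]=0x8d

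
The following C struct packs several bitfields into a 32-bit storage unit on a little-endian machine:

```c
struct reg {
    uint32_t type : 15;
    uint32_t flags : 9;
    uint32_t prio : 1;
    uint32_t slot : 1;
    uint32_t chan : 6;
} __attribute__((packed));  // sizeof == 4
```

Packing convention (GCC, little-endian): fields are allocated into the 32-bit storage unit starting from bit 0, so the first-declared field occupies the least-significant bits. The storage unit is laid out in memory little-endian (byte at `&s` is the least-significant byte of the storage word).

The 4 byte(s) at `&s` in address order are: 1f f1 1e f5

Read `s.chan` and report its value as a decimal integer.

[0]=0x1f [1]=0xf1 [2]=0x1e [3]=0xf5 (little-endian) → word 0xf51ef11f
type [0+:15] = (word>>0) & 0x7fff = 28959
flags [15+:9] = (word>>15) & 0x1ff = 61
prio [24+:1] = (word>>24) & 0x1 = 1
slot [25+:1] = (word>>25) & 0x1 = 0
chan [26+:6] = (word>>26) & 0x3f = 61  ←

61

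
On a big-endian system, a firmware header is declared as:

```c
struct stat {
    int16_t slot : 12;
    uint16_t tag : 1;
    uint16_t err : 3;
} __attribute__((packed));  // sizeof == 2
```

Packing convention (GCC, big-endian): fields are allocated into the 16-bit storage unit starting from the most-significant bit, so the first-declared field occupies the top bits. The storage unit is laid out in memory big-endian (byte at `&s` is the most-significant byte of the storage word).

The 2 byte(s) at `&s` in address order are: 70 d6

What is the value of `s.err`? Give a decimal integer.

[0]=0x70 [1]=0xd6 (big-endian) → word 0x70d6
slot [4+:12] = (word>>4) & 0xfff = 1805
tag [3+:1] = (word>>3) & 0x1 = 0
err [0+:3] = (word>>0) & 0x7 = 6  ←

6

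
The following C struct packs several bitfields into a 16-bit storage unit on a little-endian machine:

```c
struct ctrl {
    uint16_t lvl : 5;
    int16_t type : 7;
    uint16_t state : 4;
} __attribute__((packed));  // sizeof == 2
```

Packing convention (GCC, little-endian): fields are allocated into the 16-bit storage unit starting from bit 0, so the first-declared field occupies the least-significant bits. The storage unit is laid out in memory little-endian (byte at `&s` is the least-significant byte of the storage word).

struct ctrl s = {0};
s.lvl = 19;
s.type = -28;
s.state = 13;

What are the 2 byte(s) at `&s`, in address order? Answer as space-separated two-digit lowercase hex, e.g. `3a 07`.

93 dc

lvl:5 = 19 → 0x13 << 0 → word 0x0013
type:7 = -28 → 0x64 << 5 → word 0x0c93
state:4 = 13 → 0xd << 12 → word 0xdc93
word = 0xdc93 → little-endian bytes:
  [0]=0x93  [1]=0xdc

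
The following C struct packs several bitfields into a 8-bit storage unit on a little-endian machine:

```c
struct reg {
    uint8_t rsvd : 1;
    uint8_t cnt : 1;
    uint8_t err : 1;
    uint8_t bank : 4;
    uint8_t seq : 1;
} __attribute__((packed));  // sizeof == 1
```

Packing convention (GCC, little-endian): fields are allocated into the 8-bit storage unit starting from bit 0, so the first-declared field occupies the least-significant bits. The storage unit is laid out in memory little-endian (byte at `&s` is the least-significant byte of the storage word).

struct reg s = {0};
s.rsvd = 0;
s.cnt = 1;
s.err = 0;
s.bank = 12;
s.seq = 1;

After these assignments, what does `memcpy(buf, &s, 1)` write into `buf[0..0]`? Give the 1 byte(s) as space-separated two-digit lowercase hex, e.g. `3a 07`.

[0+:1] rsvd=0 & 0x1 = 0x0; word=0x00
[1+:1] cnt=1 & 0x1 = 0x1; word=0x02
[2+:1] err=0 & 0x1 = 0x0; word=0x02
[3+:4] bank=12 & 0xf = 0xc; word=0x62
[7+:1] seq=1 & 0x1 = 0x1; word=0xe2
word = 0xe2 → little-endian bytes:
  [0]=0xe2

e2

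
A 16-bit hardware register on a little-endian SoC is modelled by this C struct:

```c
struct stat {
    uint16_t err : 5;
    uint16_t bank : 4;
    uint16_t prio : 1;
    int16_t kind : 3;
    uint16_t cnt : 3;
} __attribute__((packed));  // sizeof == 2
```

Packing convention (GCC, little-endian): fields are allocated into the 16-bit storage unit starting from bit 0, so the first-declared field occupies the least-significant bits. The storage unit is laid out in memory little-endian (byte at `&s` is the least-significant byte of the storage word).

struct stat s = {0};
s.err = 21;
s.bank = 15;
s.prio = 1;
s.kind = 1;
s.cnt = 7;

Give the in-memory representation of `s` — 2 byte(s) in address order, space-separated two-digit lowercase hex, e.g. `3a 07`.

err (5b) val=21 bits=0x15 at bit 0: 0x0015
bank (4b) val=15 bits=0xf at bit 5: 0x01f5
prio (1b) val=1 bits=0x1 at bit 9: 0x03f5
kind (3b) val=1 bits=0x1 at bit 10: 0x07f5
cnt (3b) val=7 bits=0x7 at bit 13: 0xe7f5
word = 0xe7f5 → little-endian bytes:
  [0]=0xf5  [1]=0xe7

f5 e7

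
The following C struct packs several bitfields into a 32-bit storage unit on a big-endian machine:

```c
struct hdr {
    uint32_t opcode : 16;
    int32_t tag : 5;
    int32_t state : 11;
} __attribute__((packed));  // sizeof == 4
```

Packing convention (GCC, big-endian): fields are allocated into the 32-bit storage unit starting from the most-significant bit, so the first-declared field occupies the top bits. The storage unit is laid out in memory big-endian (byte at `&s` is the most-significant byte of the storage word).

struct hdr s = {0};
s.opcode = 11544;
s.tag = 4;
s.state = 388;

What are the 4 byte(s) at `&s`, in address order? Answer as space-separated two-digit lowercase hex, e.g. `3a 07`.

2d 18 21 84

opcode (16b) val=11544 bits=0x2d18 at bit 16: 0x2d180000
tag (5b) val=4 bits=0x4 at bit 11: 0x2d182000
state (11b) val=388 bits=0x184 at bit 0: 0x2d182184
word = 0x2d182184 → big-endian bytes:
  [0]=0x2d  [1]=0x18  [2]=0x21  [3]=0x84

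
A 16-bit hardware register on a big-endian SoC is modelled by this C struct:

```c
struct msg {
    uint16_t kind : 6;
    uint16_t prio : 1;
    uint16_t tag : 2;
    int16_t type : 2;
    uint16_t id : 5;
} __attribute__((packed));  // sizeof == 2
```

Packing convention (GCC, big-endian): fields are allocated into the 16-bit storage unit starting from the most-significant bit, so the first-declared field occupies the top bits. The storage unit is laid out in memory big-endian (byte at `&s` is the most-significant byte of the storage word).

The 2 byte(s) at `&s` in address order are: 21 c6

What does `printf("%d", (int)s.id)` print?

6

[0]=0x21 [1]=0xc6 (big-endian) → word 0x21c6
kind [10+:6] = (word>>10) & 0x3f = 8
prio [9+:1] = (word>>9) & 0x1 = 0
tag [7+:2] = (word>>7) & 0x3 = 3
type [5+:2] = (word>>5) & 0x3 = 2
id [0+:5] = (word>>0) & 0x1f = 6  ←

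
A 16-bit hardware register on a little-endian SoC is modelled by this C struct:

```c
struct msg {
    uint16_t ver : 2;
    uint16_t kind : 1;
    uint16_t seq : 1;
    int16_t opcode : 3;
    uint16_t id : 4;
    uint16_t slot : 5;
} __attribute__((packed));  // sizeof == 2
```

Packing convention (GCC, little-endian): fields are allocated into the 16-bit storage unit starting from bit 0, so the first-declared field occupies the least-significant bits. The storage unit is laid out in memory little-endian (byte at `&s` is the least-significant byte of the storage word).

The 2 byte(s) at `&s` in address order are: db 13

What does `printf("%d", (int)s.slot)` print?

2

[0]=0xdb [1]=0x13 (little-endian) → word 0x13db
ver:2 @ bit 0 → (0x13db>>0)&0x3 = 0x3
kind:1 @ bit 2 → (0x13db>>2)&0x1 = 0x0
seq:1 @ bit 3 → (0x13db>>3)&0x1 = 0x1
opcode:3 @ bit 4 → (0x13db>>4)&0x7 = 0x5
id:4 @ bit 7 → (0x13db>>7)&0xf = 0x7
slot:5 @ bit 11 → (0x13db>>11)&0x1f = 0x2  ←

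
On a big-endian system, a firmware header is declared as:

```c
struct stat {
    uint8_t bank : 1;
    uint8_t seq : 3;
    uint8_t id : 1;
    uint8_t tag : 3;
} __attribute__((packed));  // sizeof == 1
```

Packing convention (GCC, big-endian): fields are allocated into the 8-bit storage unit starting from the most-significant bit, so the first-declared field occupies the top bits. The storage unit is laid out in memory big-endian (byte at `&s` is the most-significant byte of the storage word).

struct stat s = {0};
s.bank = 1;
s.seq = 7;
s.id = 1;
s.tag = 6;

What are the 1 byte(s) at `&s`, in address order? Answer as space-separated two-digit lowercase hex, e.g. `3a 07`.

fe

bank:1 = 1 → 0x1 << 7 → word 0x80
seq:3 = 7 → 0x7 << 4 → word 0xf0
id:1 = 1 → 0x1 << 3 → word 0xf8
tag:3 = 6 → 0x6 << 0 → word 0xfe
word = 0xfe → big-endian bytes:
  [0]=0xfe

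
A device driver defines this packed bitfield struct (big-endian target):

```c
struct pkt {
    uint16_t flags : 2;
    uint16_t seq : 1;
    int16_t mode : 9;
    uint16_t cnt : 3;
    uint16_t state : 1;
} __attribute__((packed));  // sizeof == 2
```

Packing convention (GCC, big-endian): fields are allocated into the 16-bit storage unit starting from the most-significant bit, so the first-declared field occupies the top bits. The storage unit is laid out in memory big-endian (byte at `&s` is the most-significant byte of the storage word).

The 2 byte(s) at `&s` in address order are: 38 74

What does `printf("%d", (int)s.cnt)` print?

[0]=0x38 [1]=0x74 (big-endian) → word 0x3874
flags [14+:2] = (word>>14) & 0x3 = 0
seq [13+:1] = (word>>13) & 0x1 = 1
mode [4+:9] = (word>>4) & 0x1ff = 391
cnt [1+:3] = (word>>1) & 0x7 = 2  ←
state [0+:1] = (word>>0) & 0x1 = 0

2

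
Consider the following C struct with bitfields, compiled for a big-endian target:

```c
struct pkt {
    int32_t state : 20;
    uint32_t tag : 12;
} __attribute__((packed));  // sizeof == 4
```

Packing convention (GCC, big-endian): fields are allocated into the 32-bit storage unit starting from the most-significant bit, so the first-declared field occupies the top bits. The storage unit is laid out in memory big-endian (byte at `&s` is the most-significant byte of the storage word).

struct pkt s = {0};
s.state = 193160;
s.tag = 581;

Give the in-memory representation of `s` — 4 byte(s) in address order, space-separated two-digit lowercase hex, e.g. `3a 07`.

state:20 = 193160 → 0x2f288 << 12 → word 0x2f288000
tag:12 = 581 → 0x245 << 0 → word 0x2f288245
word = 0x2f288245 → big-endian bytes:
  [0]=0x2f  [1]=0x28  [2]=0x82  [3]=0x45

2f 28 82 45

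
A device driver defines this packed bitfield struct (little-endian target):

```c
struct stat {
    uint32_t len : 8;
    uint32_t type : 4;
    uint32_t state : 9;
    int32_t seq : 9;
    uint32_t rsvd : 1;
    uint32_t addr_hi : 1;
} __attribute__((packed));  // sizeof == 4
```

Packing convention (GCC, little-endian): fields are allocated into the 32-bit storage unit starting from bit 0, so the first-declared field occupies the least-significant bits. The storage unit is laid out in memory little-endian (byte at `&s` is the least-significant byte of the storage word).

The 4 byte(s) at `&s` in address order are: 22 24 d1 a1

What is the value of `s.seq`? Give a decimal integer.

[0]=0x22 [1]=0x24 [2]=0xd1 [3]=0xa1 (little-endian) → word 0xa1d12422
len [0+:8] = (word>>0) & 0xff = 34
type [8+:4] = (word>>8) & 0xf = 4
state [12+:9] = (word>>12) & 0x1ff = 274
seq [21+:9] = (word>>21) & 0x1ff = 270  ←
rsvd [30+:1] = (word>>30) & 0x1 = 0
addr_hi [31+:1] = (word>>31) & 0x1 = 1
seq signed 9b, MSB=1: 270 - 512 = -242

-242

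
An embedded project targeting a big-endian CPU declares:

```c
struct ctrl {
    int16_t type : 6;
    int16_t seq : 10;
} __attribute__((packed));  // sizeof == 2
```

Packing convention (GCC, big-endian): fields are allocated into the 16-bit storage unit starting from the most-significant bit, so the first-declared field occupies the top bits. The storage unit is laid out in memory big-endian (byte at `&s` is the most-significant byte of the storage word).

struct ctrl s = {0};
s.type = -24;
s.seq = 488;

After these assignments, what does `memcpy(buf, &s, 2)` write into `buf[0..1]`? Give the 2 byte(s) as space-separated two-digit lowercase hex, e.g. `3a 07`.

a1 e8

[10+:6] type=-24 & 0x3f = 0x28; word=0xa000
[0+:10] seq=488 & 0x3ff = 0x1e8; word=0xa1e8
word = 0xa1e8 → big-endian bytes:
  [0]=0xa1  [1]=0xe8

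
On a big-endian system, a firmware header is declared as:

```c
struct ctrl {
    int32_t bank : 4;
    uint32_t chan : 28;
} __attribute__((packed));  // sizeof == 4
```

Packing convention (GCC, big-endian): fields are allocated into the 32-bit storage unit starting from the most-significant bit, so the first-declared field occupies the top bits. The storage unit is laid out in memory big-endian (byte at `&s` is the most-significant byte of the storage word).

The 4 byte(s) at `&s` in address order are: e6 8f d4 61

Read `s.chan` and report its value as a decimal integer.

[0]=0xe6 [1]=0x8f [2]=0xd4 [3]=0x61 (big-endian) → word 0xe68fd461
bank [28+:4] = (word>>28) & 0xf = 14
chan [0+:28] = (word>>0) & 0xfffffff = 110089313  ←

110089313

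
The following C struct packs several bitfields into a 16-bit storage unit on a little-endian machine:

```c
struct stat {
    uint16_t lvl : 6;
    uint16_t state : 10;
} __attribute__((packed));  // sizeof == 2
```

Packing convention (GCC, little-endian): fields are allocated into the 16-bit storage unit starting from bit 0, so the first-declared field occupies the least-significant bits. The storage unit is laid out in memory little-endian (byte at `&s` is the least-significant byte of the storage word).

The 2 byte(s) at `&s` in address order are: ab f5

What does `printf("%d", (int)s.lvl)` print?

43

[0]=0xab [1]=0xf5 (little-endian) → word 0xf5ab
lvl [0+:6] = (word>>0) & 0x3f = 43  ←
state [6+:10] = (word>>6) & 0x3ff = 982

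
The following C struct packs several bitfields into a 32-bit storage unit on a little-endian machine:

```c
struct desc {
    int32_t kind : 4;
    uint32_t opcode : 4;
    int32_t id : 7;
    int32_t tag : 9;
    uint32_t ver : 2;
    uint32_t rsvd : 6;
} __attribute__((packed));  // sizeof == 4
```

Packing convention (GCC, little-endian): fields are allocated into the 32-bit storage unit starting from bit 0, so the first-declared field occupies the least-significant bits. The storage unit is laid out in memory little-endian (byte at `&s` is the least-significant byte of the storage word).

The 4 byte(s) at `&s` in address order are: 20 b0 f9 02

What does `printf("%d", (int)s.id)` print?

[0]=0x20 [1]=0xb0 [2]=0xf9 [3]=0x02 (little-endian) → word 0x02f9b020
kind:4 @ bit 0 → (0x02f9b020>>0)&0xf = 0x0
opcode:4 @ bit 4 → (0x02f9b020>>4)&0xf = 0x2
id:7 @ bit 8 → (0x02f9b020>>8)&0x7f = 0x30  ←
tag:9 @ bit 15 → (0x02f9b020>>15)&0x1ff = 0x1f3
ver:2 @ bit 24 → (0x02f9b020>>24)&0x3 = 0x2
rsvd:6 @ bit 26 → (0x02f9b020>>26)&0x3f = 0x0
id signed 7b, MSB=0: value = 48

48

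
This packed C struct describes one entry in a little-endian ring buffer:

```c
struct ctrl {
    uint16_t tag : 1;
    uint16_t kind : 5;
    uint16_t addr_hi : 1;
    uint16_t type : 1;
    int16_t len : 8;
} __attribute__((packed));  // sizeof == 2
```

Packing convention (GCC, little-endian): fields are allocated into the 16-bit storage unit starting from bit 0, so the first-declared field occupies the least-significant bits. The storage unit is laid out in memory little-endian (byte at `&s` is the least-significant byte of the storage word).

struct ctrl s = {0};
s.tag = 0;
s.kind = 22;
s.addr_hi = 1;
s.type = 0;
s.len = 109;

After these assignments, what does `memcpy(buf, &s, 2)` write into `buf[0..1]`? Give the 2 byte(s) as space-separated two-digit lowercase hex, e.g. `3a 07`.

6c 6d

tag:1 = 0 → 0x0 << 0 → word 0x0000
kind:5 = 22 → 0x16 << 1 → word 0x002c
addr_hi:1 = 1 → 0x1 << 6 → word 0x006c
type:1 = 0 → 0x0 << 7 → word 0x006c
len:8 = 109 → 0x6d << 8 → word 0x6d6c
word = 0x6d6c → little-endian bytes:
  [0]=0x6c  [1]=0x6d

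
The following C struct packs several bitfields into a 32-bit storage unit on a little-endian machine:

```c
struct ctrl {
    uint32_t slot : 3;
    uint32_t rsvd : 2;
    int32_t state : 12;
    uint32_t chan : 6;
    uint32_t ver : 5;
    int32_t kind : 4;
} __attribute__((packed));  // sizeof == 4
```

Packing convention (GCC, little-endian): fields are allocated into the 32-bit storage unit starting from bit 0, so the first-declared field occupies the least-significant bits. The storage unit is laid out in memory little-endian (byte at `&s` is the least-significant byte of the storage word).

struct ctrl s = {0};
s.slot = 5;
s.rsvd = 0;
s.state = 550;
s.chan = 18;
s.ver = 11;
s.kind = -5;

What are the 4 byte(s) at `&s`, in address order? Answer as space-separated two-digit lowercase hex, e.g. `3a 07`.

c5 44 a4 b5

slot (3b) val=5 bits=0x5 at bit 0: 0x00000005
rsvd (2b) val=0 bits=0x0 at bit 3: 0x00000005
state (12b) val=550 bits=0x226 at bit 5: 0x000044c5
chan (6b) val=18 bits=0x12 at bit 17: 0x002444c5
ver (5b) val=11 bits=0xb at bit 23: 0x05a444c5
kind (4b) val=-5 bits=0xb at bit 28: 0xb5a444c5
word = 0xb5a444c5 → little-endian bytes:
  [0]=0xc5  [1]=0x44  [2]=0xa4  [3]=0xb5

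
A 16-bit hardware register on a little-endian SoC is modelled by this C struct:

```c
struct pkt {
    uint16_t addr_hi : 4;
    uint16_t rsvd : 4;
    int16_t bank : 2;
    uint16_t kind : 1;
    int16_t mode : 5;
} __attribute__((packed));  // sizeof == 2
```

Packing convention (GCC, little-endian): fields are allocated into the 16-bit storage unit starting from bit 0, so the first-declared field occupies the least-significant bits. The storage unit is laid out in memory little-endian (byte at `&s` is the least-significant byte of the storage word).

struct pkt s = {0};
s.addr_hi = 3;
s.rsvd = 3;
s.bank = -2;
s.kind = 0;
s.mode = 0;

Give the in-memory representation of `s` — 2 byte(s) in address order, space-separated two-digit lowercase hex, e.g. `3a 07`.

33 02

addr_hi (4b) val=3 bits=0x3 at bit 0: 0x0003
rsvd (4b) val=3 bits=0x3 at bit 4: 0x0033
bank (2b) val=-2 bits=0x2 at bit 8: 0x0233
kind (1b) val=0 bits=0x0 at bit 10: 0x0233
mode (5b) val=0 bits=0x0 at bit 11: 0x0233
word = 0x0233 → little-endian bytes:
  [0]=0x33  [1]=0x02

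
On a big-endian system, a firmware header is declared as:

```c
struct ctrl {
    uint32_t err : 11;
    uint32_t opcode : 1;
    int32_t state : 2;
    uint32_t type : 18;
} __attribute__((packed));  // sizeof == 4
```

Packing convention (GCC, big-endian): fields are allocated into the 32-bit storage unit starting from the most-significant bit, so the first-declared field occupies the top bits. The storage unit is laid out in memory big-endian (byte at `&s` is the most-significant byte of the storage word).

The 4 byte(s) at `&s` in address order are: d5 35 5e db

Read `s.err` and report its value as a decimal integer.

[0]=0xd5 [1]=0x35 [2]=0x5e [3]=0xdb (big-endian) → word 0xd5355edb
err:11 @ bit 21 → (0xd5355edb>>21)&0x7ff = 0x6a9  ←
opcode:1 @ bit 20 → (0xd5355edb>>20)&0x1 = 0x1
state:2 @ bit 18 → (0xd5355edb>>18)&0x3 = 0x1
type:18 @ bit 0 → (0xd5355edb>>0)&0x3ffff = 0x15edb

1705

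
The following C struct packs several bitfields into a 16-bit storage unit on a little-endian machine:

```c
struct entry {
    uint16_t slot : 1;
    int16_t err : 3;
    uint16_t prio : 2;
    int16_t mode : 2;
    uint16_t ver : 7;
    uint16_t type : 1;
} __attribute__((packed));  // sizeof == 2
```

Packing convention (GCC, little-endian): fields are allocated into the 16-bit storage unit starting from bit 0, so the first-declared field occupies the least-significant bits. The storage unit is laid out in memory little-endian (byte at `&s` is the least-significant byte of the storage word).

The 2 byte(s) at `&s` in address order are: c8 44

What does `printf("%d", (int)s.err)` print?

-4

[0]=0xc8 [1]=0x44 (little-endian) → word 0x44c8
slot [0+:1] = (word>>0) & 0x1 = 0
err [1+:3] = (word>>1) & 0x7 = 4  ←
prio [4+:2] = (word>>4) & 0x3 = 0
mode [6+:2] = (word>>6) & 0x3 = 3
ver [8+:7] = (word>>8) & 0x7f = 68
type [15+:1] = (word>>15) & 0x1 = 0
err signed 3b, MSB=1: 4 - 8 = -4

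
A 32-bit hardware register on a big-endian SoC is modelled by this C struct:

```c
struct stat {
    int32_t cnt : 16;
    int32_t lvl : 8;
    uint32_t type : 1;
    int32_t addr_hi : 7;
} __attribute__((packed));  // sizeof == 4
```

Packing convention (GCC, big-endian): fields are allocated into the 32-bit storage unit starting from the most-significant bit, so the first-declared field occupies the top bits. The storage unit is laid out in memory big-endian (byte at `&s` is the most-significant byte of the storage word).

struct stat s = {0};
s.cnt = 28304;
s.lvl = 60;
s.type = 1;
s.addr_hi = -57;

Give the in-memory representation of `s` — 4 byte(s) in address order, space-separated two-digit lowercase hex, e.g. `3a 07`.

6e 90 3c c7

cnt:16 = 28304 → 0x6e90 << 16 → word 0x6e900000
lvl:8 = 60 → 0x3c << 8 → word 0x6e903c00
type:1 = 1 → 0x1 << 7 → word 0x6e903c80
addr_hi:7 = -57 → 0x47 << 0 → word 0x6e903cc7
word = 0x6e903cc7 → big-endian bytes:
  [0]=0x6e  [1]=0x90  [2]=0x3c  [3]=0xc7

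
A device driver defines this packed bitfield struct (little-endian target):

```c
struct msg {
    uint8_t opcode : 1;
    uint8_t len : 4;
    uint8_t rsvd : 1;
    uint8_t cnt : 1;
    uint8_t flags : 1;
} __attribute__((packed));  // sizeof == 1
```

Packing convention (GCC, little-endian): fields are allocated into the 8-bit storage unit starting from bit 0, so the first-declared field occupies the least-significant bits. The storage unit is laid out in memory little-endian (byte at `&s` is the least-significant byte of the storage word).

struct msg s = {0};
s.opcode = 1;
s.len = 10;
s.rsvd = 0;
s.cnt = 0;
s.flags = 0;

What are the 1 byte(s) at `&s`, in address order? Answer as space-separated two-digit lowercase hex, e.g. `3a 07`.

opcode (1b) val=1 bits=0x1 at bit 0: 0x01
len (4b) val=10 bits=0xa at bit 1: 0x15
rsvd (1b) val=0 bits=0x0 at bit 5: 0x15
cnt (1b) val=0 bits=0x0 at bit 6: 0x15
flags (1b) val=0 bits=0x0 at bit 7: 0x15
word = 0x15 → little-endian bytes:
  [0]=0x15

15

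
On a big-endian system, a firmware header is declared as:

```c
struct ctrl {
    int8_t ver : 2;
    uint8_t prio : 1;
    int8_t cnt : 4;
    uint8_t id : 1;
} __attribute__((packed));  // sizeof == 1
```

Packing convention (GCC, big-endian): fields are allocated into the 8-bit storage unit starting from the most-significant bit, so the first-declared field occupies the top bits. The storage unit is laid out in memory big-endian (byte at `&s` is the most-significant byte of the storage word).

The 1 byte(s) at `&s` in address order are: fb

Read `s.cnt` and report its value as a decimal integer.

-3

[0]=0xfb (big-endian) → word 0xfb
ver [6+:2] = (word>>6) & 0x3 = 3
prio [5+:1] = (word>>5) & 0x1 = 1
cnt [1+:4] = (word>>1) & 0xf = 13  ←
id [0+:1] = (word>>0) & 0x1 = 1
cnt signed 4b, MSB=1: 13 - 16 = -3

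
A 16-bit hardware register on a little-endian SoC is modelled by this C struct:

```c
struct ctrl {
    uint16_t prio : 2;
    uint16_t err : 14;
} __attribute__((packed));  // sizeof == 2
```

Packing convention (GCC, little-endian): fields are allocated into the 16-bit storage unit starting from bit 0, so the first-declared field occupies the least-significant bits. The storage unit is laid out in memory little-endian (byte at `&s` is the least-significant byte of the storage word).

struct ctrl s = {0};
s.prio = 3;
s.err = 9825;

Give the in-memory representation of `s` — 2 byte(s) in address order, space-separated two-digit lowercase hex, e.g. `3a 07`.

87 99

prio (2b) val=3 bits=0x3 at bit 0: 0x0003
err (14b) val=9825 bits=0x2661 at bit 2: 0x9987
word = 0x9987 → little-endian bytes:
  [0]=0x87  [1]=0x99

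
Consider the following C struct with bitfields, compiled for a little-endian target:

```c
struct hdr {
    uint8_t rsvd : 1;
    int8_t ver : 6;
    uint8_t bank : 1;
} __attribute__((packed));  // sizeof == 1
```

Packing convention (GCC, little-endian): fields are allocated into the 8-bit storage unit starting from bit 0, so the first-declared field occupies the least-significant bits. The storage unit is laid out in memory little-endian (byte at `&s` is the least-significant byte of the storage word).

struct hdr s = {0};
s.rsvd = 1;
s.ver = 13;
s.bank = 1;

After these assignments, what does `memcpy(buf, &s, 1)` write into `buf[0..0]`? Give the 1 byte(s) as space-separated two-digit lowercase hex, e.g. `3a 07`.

rsvd (1b) val=1 bits=0x1 at bit 0: 0x01
ver (6b) val=13 bits=0xd at bit 1: 0x1b
bank (1b) val=1 bits=0x1 at bit 7: 0x9b
word = 0x9b → little-endian bytes:
  [0]=0x9b

9b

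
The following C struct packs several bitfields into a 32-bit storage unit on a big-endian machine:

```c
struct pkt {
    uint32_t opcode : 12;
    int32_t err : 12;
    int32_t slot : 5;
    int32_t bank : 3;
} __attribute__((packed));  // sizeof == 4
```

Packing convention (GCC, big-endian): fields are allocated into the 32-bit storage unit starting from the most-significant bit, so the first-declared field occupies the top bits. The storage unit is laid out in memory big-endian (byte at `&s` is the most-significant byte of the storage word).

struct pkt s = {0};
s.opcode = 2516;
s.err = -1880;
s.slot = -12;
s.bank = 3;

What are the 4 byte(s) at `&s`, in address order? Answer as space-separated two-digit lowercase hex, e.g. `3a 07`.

[20+:12] opcode=2516 & 0xfff = 0x9d4; word=0x9d400000
[8+:12] err=-1880 & 0xfff = 0x8a8; word=0x9d48a800
[3+:5] slot=-12 & 0x1f = 0x14; word=0x9d48a8a0
[0+:3] bank=3 & 0x7 = 0x3; word=0x9d48a8a3
word = 0x9d48a8a3 → big-endian bytes:
  [0]=0x9d  [1]=0x48  [2]=0xa8  [3]=0xa3

9d 48 a8 a3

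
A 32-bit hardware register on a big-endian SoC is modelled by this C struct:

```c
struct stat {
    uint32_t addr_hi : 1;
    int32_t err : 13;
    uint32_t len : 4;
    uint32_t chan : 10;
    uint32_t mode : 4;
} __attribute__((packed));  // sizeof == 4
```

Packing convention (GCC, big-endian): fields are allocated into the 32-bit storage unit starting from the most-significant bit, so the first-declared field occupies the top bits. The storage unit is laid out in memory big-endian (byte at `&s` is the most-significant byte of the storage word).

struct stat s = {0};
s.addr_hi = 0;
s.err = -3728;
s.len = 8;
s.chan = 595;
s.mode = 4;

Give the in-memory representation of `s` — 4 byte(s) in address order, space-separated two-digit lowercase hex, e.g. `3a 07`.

[31+:1] addr_hi=0 & 0x1 = 0x0; word=0x00000000
[18+:13] err=-3728 & 0x1fff = 0x1170; word=0x45c00000
[14+:4] len=8 & 0xf = 0x8; word=0x45c20000
[4+:10] chan=595 & 0x3ff = 0x253; word=0x45c22530
[0+:4] mode=4 & 0xf = 0x4; word=0x45c22534
word = 0x45c22534 → big-endian bytes:
  [0]=0x45  [1]=0xc2  [2]=0x25  [3]=0x34

45 c2 25 34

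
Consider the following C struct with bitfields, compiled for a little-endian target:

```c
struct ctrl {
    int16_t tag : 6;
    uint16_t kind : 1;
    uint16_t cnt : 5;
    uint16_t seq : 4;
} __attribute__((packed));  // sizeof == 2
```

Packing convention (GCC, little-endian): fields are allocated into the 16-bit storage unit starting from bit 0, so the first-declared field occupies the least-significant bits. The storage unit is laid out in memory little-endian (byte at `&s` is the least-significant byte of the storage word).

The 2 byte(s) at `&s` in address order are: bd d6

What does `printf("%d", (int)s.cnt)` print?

[0]=0xbd [1]=0xd6 (little-endian) → word 0xd6bd
tag:6 @ bit 0 → (0xd6bd>>0)&0x3f = 0x3d
kind:1 @ bit 6 → (0xd6bd>>6)&0x1 = 0x0
cnt:5 @ bit 7 → (0xd6bd>>7)&0x1f = 0xd  ←
seq:4 @ bit 12 → (0xd6bd>>12)&0xf = 0xd

13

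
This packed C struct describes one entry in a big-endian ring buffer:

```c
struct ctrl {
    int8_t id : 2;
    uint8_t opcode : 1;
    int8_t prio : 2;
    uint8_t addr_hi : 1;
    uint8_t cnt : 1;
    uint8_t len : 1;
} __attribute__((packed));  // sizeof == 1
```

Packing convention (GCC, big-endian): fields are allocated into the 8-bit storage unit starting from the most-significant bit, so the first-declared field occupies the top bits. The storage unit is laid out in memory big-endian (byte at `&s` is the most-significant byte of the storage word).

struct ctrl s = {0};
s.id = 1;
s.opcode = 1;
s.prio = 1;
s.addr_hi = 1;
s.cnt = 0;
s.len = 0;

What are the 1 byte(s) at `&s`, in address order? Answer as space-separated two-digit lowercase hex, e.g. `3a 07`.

[6+:2] id=1 & 0x3 = 0x1; word=0x40
[5+:1] opcode=1 & 0x1 = 0x1; word=0x60
[3+:2] prio=1 & 0x3 = 0x1; word=0x68
[2+:1] addr_hi=1 & 0x1 = 0x1; word=0x6c
[1+:1] cnt=0 & 0x1 = 0x0; word=0x6c
[0+:1] len=0 & 0x1 = 0x0; word=0x6c
word = 0x6c → big-endian bytes:
  [0]=0x6c

6c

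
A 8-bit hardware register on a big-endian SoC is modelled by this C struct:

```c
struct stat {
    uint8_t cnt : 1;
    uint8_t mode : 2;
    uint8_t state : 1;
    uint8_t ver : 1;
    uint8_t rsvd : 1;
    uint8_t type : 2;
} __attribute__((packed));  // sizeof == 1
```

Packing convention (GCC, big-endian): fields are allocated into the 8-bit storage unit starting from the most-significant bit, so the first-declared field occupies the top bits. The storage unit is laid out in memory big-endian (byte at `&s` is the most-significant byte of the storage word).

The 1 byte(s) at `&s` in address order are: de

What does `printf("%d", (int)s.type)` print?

2

[0]=0xde (big-endian) → word 0xde
cnt [7+:1] = (word>>7) & 0x1 = 1
mode [5+:2] = (word>>5) & 0x3 = 2
state [4+:1] = (word>>4) & 0x1 = 1
ver [3+:1] = (word>>3) & 0x1 = 1
rsvd [2+:1] = (word>>2) & 0x1 = 1
type [0+:2] = (word>>0) & 0x3 = 2  ←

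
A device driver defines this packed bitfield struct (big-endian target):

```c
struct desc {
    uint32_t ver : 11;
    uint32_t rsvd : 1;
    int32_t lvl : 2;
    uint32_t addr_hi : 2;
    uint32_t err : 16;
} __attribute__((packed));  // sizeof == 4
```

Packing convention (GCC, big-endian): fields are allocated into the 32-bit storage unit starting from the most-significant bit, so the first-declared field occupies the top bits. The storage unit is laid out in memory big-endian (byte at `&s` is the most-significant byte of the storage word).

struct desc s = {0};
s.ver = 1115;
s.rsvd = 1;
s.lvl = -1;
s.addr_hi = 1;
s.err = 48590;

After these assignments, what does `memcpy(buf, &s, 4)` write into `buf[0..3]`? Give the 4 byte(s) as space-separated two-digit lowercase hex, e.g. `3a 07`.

ver (11b) val=1115 bits=0x45b at bit 21: 0x8b600000
rsvd (1b) val=1 bits=0x1 at bit 20: 0x8b700000
lvl (2b) val=-1 bits=0x3 at bit 18: 0x8b7c0000
addr_hi (2b) val=1 bits=0x1 at bit 16: 0x8b7d0000
err (16b) val=48590 bits=0xbdce at bit 0: 0x8b7dbdce
word = 0x8b7dbdce → big-endian bytes:
  [0]=0x8b  [1]=0x7d  [2]=0xbd  [3]=0xce

8b 7d bd ce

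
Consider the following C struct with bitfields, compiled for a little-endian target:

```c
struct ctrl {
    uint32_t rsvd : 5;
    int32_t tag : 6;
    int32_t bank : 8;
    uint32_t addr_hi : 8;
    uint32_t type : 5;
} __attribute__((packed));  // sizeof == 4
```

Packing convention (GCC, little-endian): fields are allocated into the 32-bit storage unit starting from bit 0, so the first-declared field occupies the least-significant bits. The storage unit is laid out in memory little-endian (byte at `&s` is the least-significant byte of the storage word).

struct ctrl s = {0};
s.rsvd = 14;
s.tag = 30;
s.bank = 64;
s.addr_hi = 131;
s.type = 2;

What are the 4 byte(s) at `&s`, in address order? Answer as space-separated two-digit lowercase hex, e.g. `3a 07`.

rsvd (5b) val=14 bits=0xe at bit 0: 0x0000000e
tag (6b) val=30 bits=0x1e at bit 5: 0x000003ce
bank (8b) val=64 bits=0x40 at bit 11: 0x000203ce
addr_hi (8b) val=131 bits=0x83 at bit 19: 0x041a03ce
type (5b) val=2 bits=0x2 at bit 27: 0x141a03ce
word = 0x141a03ce → little-endian bytes:
  [0]=0xce  [1]=0x03  [2]=0x1a  [3]=0x14

ce 03 1a 14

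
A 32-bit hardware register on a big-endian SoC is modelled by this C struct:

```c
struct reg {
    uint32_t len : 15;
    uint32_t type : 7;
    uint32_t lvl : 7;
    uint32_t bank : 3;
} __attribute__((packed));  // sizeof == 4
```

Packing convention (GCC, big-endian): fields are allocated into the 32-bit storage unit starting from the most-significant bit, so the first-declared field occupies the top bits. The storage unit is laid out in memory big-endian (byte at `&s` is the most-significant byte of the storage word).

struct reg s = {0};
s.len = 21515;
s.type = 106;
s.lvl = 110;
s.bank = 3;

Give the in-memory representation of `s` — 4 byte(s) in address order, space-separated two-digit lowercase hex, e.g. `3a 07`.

len (15b) val=21515 bits=0x540b at bit 17: 0xa8160000
type (7b) val=106 bits=0x6a at bit 10: 0xa817a800
lvl (7b) val=110 bits=0x6e at bit 3: 0xa817ab70
bank (3b) val=3 bits=0x3 at bit 0: 0xa817ab73
word = 0xa817ab73 → big-endian bytes:
  [0]=0xa8  [1]=0x17  [2]=0xab  [3]=0x73

a8 17 ab 73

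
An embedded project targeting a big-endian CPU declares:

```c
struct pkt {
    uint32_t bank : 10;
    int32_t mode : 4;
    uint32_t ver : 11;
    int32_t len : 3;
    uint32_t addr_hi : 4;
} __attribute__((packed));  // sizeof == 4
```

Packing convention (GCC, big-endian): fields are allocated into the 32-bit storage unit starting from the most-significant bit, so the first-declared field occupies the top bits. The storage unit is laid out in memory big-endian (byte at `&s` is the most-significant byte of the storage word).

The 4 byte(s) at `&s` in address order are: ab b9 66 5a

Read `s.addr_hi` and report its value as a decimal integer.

[0]=0xab [1]=0xb9 [2]=0x66 [3]=0x5a (big-endian) → word 0xabb9665a
bank [22+:10] = (word>>22) & 0x3ff = 686
mode [18+:4] = (word>>18) & 0xf = 14
ver [7+:11] = (word>>7) & 0x7ff = 716
len [4+:3] = (word>>4) & 0x7 = 5
addr_hi [0+:4] = (word>>0) & 0xf = 10  ←

10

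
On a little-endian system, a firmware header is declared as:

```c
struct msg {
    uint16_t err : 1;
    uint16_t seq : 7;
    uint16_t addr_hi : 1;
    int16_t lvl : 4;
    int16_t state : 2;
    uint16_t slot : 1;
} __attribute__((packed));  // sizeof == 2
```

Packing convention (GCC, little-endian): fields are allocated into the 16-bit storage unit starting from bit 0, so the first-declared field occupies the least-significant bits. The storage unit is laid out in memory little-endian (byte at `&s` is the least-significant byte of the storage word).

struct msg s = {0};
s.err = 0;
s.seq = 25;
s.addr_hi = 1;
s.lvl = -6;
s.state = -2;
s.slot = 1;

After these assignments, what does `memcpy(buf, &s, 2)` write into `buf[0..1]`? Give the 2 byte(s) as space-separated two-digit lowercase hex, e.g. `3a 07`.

[0+:1] err=0 & 0x1 = 0x0; word=0x0000
[1+:7] seq=25 & 0x7f = 0x19; word=0x0032
[8+:1] addr_hi=1 & 0x1 = 0x1; word=0x0132
[9+:4] lvl=-6 & 0xf = 0xa; word=0x1532
[13+:2] state=-2 & 0x3 = 0x2; word=0x5532
[15+:1] slot=1 & 0x1 = 0x1; word=0xd532
word = 0xd532 → little-endian bytes:
  [0]=0x32  [1]=0xd5

32 d5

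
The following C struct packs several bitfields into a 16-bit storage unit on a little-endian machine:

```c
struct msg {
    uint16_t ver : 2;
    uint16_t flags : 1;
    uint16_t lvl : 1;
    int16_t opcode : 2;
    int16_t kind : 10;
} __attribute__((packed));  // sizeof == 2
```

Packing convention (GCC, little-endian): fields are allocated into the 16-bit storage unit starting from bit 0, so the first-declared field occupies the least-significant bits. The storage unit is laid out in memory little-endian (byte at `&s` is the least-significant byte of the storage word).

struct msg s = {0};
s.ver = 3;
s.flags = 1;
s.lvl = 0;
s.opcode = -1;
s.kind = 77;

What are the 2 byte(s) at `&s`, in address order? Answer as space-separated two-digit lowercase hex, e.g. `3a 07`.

77 13

ver (2b) val=3 bits=0x3 at bit 0: 0x0003
flags (1b) val=1 bits=0x1 at bit 2: 0x0007
lvl (1b) val=0 bits=0x0 at bit 3: 0x0007
opcode (2b) val=-1 bits=0x3 at bit 4: 0x0037
kind (10b) val=77 bits=0x4d at bit 6: 0x1377
word = 0x1377 → little-endian bytes:
  [0]=0x77  [1]=0x13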